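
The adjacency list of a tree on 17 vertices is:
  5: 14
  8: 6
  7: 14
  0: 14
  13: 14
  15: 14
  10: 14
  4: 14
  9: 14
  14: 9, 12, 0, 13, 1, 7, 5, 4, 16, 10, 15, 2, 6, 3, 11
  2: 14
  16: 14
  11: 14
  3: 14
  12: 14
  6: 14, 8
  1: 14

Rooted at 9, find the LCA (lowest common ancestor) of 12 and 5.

14

Ancestors of 12 (toward the root): 12, 14, 9.
Ancestors of 5: 5, 14, 9.
The deepest node appearing in both lists is 14.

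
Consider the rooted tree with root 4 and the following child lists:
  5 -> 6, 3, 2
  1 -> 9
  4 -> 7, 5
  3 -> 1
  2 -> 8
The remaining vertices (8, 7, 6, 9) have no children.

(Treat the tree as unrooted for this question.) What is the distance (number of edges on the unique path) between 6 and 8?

The path is 6 – 5 – 2 – 8, which has 3 edges.

3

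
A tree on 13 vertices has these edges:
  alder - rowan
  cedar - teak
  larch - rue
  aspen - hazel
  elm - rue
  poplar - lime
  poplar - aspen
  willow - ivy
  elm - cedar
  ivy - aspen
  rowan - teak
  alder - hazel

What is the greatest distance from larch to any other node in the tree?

10

The node farthest from larch is willow (lime also at distance 10), via larch-rue-elm-cedar-teak-rowan-alder-hazel-aspen-ivy-willow — 10 edges.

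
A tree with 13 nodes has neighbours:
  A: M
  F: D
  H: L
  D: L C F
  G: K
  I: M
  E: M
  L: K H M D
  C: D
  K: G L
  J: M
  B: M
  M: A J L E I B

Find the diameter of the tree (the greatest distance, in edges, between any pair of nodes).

4

Starting from E, a farthest node is F at distance 4.
One longest path: E–M–L–D–F.
So the diameter is 4.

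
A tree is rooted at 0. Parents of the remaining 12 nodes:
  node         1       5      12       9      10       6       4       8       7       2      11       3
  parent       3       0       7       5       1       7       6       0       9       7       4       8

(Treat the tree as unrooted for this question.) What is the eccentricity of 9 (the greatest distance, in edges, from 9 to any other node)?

6

A farthest node from 9 is 10.
The path 9–5–0–8–3–1–10 has 6 edges.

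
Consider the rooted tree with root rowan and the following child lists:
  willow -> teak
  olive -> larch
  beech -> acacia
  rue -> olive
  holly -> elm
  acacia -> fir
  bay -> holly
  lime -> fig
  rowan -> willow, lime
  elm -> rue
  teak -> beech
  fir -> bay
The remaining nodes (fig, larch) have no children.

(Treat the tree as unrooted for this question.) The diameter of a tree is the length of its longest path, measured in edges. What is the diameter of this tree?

13

Starting from larch, a farthest node is fig at distance 13.
One longest path: larch - olive - rue - elm - holly - bay - fir - acacia - beech - teak - willow - rowan - lime - fig.
So the diameter is 13.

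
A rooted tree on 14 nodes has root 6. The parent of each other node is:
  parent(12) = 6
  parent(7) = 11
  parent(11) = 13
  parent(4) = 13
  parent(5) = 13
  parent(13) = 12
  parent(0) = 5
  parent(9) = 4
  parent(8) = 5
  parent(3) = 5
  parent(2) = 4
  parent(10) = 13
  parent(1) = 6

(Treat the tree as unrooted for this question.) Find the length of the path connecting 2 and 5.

Walking from 2: 2–4–13–5. Length 3.

3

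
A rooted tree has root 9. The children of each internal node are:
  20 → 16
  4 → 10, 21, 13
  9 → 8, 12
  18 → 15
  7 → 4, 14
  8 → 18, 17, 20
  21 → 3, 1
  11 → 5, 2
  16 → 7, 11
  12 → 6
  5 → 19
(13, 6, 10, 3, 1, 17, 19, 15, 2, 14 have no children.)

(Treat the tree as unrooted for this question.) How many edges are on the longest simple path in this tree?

9

BFS from 6 reaches 3 last, at distance 9; BFS from 3 confirms no node is farther.
Path: 6 – 12 – 9 – 8 – 20 – 16 – 7 – 4 – 21 – 3.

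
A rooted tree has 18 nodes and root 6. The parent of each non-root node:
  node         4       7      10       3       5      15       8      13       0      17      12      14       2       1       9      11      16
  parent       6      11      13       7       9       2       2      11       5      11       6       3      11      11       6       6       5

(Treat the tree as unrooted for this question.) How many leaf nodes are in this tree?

10

The leaves are 0, 1, 4, 8, 10, 12, 14, 15, 16, 17.
That is 10 leaves.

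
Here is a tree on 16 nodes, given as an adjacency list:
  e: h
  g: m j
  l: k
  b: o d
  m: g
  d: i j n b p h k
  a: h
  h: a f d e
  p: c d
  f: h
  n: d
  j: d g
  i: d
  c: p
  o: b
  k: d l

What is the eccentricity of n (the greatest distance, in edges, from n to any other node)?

A farthest node from n is m.
The path n – d – j – g – m has 4 edges.

4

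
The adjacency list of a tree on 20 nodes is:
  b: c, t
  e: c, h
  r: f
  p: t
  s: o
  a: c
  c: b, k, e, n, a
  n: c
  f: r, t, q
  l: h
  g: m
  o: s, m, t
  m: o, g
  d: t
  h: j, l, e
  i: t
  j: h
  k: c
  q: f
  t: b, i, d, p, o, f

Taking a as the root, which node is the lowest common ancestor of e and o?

Ancestors of e (toward the root): e, c, a.
Ancestors of o: o, t, b, c, a.
The deepest node appearing in both lists is c.

c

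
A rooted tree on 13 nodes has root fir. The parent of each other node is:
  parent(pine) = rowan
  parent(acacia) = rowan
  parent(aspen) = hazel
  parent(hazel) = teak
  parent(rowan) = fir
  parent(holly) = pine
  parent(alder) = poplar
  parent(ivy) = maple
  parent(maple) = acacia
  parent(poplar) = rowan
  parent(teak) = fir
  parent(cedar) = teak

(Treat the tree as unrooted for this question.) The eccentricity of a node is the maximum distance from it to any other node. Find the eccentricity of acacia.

The node farthest from acacia is aspen, via acacia – rowan – fir – teak – hazel – aspen — 5 edges.

5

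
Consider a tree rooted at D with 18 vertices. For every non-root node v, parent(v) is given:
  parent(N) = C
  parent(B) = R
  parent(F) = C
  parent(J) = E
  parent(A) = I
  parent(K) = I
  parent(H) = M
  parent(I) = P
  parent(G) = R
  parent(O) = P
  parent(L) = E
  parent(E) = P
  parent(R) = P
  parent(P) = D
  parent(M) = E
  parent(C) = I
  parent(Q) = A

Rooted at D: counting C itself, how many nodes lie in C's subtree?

Descendants of C (including itself): C, N, F. That's 3.

3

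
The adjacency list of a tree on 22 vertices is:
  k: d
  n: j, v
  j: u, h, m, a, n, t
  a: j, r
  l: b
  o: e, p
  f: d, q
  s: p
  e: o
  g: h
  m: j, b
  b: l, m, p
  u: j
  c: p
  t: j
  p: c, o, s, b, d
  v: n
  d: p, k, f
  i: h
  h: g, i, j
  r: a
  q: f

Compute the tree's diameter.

BFS from q reaches g last, at distance 8; BFS from g confirms no node is farther.
Path: q–f–d–p–b–m–j–h–g.

8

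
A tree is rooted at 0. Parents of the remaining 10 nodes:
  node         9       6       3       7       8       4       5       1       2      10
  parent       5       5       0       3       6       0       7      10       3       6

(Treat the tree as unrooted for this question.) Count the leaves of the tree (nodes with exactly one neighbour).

The leaves are 1, 2, 4, 8, 9.
That is 5 leaves.

5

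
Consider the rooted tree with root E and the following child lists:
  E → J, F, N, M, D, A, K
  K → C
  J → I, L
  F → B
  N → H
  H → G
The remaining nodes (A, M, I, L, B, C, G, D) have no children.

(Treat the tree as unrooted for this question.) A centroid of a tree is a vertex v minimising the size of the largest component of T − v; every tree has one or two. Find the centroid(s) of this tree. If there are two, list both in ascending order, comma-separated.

E

If E is removed the pieces have sizes 3, 3, 2, 2, 1, 1, 1, all ≤ ⌊14/2⌋ = 7.
No neighbour of E does as well, so E is the unique centroid.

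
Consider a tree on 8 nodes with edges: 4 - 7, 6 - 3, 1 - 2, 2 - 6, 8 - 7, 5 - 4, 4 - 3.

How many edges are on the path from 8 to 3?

The path is 8–7–4–3, which has 3 edges.

3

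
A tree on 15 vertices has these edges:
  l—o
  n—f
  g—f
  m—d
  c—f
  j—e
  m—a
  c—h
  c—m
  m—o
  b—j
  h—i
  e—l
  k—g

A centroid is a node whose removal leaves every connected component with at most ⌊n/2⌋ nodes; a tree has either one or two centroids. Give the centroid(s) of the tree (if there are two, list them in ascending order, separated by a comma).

m

If m is removed the pieces have sizes 7, 5, 1, 1, all ≤ ⌊15/2⌋ = 7.
Every other node leaves some component of size > 7, so the centroid is unique.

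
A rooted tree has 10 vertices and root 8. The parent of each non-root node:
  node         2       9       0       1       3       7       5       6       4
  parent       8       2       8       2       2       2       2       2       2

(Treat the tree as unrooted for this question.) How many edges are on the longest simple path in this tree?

BFS from 0 reaches 3 last, at distance 3; BFS from 3 confirms no node is farther.
Path: 0–8–2–3.

3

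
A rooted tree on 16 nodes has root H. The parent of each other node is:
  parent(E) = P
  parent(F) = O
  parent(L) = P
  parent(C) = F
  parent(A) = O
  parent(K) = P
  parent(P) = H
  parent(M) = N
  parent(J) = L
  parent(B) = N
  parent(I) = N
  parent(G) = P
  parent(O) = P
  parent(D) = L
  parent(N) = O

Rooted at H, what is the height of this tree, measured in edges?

4

C sits deepest: H → P → O → F → C — 4 edges from the root.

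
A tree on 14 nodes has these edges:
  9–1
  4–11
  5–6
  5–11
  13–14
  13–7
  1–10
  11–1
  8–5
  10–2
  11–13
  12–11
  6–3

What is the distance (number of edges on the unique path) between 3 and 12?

4

3 – 6 – 5 – 11 – 12: 4 edges.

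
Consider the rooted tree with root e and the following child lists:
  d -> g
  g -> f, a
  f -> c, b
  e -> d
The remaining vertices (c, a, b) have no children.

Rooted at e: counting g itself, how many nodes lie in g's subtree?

5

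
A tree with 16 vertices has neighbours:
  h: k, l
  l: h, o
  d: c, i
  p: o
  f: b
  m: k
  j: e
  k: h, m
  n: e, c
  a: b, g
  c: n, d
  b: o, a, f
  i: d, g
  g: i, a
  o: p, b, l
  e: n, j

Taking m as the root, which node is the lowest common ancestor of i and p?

Ancestors of i (toward the root): i, g, a, b, o, l, h, k, m.
Ancestors of p: p, o, l, h, k, m.
The deepest node appearing in both lists is o.

o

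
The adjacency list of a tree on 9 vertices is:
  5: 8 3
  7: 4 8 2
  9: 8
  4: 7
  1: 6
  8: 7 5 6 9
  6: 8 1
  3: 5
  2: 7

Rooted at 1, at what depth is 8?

2

Climbing from 8 to the root: 8 → 6 → 1. That's 2 steps.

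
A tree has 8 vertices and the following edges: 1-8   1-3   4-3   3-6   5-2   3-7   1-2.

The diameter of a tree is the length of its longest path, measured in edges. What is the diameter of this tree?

A longest path is 5-2-1-3-4, with 4 edges.

4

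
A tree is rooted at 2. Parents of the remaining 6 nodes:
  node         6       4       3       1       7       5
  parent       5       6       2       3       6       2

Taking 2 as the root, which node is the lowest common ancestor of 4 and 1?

2

Ancestors of 4 (toward the root): 4, 6, 5, 2.
Ancestors of 1: 1, 3, 2.
The deepest node appearing in both lists is 2.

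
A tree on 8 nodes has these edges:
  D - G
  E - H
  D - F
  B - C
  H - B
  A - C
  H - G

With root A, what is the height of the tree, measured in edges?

6

A deepest node is F, reached by A-C-B-H-G-D-F.
That path has 6 edges, so the height is 6.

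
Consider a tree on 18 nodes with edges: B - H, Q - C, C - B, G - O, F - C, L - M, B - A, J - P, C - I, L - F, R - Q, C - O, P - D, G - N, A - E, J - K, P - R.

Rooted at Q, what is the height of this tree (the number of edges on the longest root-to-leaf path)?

4

M sits deepest: Q–C–F–L–M — 4 edges from the root.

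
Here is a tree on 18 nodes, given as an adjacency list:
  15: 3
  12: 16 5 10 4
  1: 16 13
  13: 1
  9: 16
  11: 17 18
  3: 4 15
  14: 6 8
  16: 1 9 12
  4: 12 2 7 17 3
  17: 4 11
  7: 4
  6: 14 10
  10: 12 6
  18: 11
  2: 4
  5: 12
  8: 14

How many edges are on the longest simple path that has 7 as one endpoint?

6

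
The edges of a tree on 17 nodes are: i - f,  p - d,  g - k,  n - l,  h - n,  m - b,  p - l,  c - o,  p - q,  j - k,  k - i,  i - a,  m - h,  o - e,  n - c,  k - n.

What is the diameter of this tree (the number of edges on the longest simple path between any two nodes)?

6

A longest path is a – i – k – n – l – p – d, with 6 edges.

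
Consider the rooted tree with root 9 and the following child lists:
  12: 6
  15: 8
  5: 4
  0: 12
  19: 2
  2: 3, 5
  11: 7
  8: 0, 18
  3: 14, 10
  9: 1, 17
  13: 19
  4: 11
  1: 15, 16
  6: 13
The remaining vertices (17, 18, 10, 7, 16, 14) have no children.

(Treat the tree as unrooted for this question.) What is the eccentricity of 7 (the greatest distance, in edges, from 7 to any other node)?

14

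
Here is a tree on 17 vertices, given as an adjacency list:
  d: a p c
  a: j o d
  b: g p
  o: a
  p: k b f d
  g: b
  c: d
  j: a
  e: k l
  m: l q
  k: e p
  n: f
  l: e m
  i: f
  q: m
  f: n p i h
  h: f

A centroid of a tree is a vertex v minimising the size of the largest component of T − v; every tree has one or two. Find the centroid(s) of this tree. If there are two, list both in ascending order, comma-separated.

Removing p splits the tree into components of sizes 5, 5, 4, 2; the largest is 5 ≤ ⌊17/2⌋ = 8.
Every other node leaves some component of size > 8, so the centroid is unique.

p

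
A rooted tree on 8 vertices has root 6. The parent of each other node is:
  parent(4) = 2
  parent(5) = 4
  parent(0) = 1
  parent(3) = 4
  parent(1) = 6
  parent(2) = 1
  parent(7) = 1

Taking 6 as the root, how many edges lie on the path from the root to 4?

3

Climbing from 4 to the root: 4 → 2 → 1 → 6. That's 3 steps.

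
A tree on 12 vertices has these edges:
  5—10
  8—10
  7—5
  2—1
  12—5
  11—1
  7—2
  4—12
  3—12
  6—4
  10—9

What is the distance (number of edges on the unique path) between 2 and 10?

Walking from 2: 2 – 7 – 5 – 10. Length 3.

3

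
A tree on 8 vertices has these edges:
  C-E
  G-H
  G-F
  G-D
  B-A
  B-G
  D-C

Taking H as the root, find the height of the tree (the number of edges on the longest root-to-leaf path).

4

A deepest node is E, reached by H-G-D-C-E.
That path has 4 edges, so the height is 4.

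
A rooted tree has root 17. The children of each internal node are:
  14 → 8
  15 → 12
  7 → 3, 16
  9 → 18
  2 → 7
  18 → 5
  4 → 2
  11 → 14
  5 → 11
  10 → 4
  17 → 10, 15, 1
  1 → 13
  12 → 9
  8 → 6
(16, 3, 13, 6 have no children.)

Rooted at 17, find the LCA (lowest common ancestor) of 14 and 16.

17

14's ancestor chain is 14, 11, 5, 18, 9, 12, 15, 17 and 16's is 16, 7, 2, 4, 10, 17; they first meet at 17.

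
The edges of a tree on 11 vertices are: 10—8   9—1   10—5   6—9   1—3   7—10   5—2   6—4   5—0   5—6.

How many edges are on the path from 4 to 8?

The path is 4 - 6 - 5 - 10 - 8, which has 4 edges.

4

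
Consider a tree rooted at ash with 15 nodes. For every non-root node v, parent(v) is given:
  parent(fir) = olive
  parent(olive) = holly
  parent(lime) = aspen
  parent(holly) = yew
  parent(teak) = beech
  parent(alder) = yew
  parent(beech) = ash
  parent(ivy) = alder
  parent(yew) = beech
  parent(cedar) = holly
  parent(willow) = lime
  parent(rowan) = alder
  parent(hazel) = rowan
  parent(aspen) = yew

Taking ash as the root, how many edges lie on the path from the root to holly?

Climbing from holly to the root: holly – yew – beech – ash. That's 3 steps.

3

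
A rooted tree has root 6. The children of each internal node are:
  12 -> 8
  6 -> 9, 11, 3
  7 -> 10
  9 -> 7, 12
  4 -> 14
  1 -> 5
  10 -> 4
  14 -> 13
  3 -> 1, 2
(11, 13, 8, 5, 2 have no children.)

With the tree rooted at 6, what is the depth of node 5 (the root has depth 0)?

3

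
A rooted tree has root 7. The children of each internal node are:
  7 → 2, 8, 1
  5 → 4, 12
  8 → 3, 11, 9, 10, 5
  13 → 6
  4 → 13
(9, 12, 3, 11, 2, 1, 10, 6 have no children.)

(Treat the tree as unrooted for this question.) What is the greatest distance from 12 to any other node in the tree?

4

A farthest node from 12 is 2 (6, 1 also at distance 4).
The path 12–5–8–7–2 has 4 edges.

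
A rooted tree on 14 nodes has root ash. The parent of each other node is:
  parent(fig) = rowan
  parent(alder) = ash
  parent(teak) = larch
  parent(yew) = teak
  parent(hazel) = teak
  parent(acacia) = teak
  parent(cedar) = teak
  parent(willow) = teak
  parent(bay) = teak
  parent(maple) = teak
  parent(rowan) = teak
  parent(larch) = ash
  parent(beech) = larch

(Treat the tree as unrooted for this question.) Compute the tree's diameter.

5

BFS from alder reaches fig last, at distance 5; BFS from fig confirms no node is farther.
Path: alder - ash - larch - teak - rowan - fig.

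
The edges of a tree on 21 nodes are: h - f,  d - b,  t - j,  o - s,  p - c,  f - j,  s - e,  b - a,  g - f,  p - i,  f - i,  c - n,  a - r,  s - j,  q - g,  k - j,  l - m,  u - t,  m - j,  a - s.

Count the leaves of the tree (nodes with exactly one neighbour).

10

The leaves are d, e, h, k, l, n, o, q, r, u.
That is 10 leaves.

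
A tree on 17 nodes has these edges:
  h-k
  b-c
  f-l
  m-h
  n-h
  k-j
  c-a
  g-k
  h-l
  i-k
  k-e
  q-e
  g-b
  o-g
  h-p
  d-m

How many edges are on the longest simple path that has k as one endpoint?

A farthest node from k is a.
The path k – g – b – c – a has 4 edges.

4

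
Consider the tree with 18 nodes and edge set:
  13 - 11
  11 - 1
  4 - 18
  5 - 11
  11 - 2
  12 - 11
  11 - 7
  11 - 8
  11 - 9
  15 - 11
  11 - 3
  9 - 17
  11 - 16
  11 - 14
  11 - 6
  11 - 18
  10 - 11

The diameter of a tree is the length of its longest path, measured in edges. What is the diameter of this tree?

4

A longest path is 17 – 9 – 11 – 18 – 4, with 4 edges.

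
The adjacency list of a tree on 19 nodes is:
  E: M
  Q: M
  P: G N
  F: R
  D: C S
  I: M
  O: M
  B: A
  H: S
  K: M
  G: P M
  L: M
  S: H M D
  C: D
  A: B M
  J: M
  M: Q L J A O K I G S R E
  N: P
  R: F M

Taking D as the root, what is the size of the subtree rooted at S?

The subtree rooted at S contains: S, M, H, G, R, A, O, E, I, K, J, Q, L, P, F, B, N — 17 nodes.

17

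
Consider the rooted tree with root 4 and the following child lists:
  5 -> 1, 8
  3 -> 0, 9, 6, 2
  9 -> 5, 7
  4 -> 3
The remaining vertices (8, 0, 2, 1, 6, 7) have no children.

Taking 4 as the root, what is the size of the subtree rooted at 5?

3

5's subtree: {5, 1, 8}, size 3.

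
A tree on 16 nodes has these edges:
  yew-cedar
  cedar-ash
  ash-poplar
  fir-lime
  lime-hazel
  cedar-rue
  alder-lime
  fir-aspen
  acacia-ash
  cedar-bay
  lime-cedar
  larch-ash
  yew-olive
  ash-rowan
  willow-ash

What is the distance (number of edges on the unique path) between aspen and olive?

5

Walking from aspen: aspen - fir - lime - cedar - yew - olive. Length 5.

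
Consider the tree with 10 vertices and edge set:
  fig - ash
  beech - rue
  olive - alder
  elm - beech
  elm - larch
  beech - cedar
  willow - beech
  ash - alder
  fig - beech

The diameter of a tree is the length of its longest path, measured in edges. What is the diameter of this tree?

6

A longest path is olive–alder–ash–fig–beech–elm–larch, with 6 edges.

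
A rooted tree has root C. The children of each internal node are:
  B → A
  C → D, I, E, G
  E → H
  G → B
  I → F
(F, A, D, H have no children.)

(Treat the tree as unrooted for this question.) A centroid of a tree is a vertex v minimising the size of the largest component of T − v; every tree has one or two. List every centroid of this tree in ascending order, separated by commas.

C

Delete C: the remaining components have sizes 3, 2, 2, 1. Max 3 ≤ 4, so C is a centroid.
No neighbour of C does as well, so C is the unique centroid.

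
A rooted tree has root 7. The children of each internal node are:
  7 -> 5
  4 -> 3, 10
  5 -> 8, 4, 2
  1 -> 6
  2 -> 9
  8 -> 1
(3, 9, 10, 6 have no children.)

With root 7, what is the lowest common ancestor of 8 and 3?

Path 8→root: 8 5 7; path 3→root: 3 4 5 7.
First common node: 5.

5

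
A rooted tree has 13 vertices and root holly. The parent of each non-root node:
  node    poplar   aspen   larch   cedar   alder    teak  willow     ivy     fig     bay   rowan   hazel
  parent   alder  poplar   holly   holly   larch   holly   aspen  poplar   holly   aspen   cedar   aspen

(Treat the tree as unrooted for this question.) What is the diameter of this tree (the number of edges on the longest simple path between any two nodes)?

7

Starting from bay, a farthest node is rowan at distance 7.
One longest path: bay – aspen – poplar – alder – larch – holly – cedar – rowan.
So the diameter is 7.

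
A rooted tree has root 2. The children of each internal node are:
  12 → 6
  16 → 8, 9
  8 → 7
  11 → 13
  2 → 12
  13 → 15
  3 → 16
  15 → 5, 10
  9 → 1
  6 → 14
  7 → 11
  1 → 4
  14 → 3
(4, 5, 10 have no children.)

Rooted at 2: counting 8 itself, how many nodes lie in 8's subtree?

7

Descendants of 8 (including itself): 8, 7, 11, 13, 15, 10, 5. That's 7.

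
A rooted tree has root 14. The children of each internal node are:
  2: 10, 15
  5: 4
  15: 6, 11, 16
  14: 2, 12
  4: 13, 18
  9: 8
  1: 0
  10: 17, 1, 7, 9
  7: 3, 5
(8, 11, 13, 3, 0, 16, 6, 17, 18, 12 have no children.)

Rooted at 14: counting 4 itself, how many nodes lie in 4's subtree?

3

4's subtree: {4, 18, 13}, size 3.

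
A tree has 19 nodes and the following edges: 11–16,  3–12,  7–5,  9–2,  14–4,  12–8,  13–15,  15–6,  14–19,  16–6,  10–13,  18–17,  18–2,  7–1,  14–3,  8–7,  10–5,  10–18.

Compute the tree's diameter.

12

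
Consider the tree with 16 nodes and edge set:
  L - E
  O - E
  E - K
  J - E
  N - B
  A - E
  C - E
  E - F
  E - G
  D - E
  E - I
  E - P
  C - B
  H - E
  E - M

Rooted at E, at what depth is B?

Climbing from B to the root: B–C–E. That's 2 steps.

2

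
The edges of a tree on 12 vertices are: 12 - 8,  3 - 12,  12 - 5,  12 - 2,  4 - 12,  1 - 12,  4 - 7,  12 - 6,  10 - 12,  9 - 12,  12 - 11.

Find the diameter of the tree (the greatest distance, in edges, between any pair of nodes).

3

Starting from 7, a farthest node is 2 at distance 3.
One longest path: 7–4–12–2.
So the diameter is 3.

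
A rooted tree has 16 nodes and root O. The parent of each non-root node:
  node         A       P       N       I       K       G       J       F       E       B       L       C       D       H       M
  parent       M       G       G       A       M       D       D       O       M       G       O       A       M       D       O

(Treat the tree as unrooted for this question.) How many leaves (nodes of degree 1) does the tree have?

The leaves are B, C, E, F, H, I, J, K, L, N, P.
That is 11 leaves.

11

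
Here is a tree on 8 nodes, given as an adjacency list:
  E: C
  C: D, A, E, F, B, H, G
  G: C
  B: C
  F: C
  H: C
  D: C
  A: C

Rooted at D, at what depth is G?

Path from D to G: D – C – G, which has 2 edges.

2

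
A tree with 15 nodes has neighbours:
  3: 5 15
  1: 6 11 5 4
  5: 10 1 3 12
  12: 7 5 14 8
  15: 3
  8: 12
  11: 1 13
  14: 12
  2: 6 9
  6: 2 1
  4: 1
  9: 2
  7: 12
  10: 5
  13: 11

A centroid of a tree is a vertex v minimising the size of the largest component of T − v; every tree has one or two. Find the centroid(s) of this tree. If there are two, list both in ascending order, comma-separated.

5

If 5 is removed the pieces have sizes 7, 4, 2, 1, all ≤ ⌊15/2⌋ = 7.
Every other node leaves some component of size > 7, so the centroid is unique.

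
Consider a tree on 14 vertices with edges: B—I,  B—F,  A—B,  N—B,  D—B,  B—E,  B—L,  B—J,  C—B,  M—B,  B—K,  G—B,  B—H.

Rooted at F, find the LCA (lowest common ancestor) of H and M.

B

Ancestors of H (toward the root): H, B, F.
Ancestors of M: M, B, F.
The deepest node appearing in both lists is B.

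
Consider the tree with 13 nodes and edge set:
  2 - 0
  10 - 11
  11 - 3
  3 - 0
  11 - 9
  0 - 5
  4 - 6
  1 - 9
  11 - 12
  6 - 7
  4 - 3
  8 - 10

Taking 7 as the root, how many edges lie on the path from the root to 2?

Path from 7 to 2: 7 → 6 → 4 → 3 → 0 → 2, which has 5 edges.

5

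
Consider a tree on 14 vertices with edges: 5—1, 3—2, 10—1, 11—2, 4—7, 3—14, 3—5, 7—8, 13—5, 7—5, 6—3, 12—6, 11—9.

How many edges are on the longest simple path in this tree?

6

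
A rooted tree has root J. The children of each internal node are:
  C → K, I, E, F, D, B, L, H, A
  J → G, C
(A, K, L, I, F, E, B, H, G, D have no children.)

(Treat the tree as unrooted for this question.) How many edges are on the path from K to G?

Walking from K: K–C–J–G. Length 3.

3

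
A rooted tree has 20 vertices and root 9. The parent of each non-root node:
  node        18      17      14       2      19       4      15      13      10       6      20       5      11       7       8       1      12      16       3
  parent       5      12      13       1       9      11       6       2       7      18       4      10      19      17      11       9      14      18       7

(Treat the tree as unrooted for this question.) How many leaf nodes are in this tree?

5

The leaves are 3, 8, 15, 16, 20.
That is 5 leaves.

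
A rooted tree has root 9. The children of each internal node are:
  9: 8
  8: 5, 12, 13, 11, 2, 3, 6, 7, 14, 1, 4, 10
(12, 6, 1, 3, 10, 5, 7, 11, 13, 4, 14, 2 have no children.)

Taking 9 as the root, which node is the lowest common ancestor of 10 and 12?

Path 10→root: 10 8 9; path 12→root: 12 8 9.
First common node: 8.

8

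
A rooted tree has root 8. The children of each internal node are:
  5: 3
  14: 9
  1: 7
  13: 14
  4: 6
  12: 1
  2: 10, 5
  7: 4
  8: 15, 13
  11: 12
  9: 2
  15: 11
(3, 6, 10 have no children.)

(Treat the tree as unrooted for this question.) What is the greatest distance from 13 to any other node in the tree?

Distances from 13 peak at 8, attained at 6.
13-8-15-11-12-1-7-4-6

8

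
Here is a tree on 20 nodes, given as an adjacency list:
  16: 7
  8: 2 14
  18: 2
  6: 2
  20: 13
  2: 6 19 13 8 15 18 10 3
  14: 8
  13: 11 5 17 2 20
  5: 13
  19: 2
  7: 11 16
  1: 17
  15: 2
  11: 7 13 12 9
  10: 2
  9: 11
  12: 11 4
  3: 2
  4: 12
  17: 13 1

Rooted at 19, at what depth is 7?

4

Path from 19 to 7: 19–2–13–11–7, which has 4 edges.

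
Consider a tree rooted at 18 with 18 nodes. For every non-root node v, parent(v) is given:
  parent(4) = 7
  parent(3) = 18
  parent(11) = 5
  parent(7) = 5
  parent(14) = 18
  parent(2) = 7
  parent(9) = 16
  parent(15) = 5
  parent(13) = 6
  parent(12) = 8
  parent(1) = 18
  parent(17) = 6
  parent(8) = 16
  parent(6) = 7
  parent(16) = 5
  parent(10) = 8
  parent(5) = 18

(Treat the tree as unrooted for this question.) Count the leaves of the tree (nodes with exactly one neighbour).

Exactly 12 nodes have a single neighbour: 1, 2, 3, 4, 9, 10, 11, 12, 13, 14, 15, 17.

12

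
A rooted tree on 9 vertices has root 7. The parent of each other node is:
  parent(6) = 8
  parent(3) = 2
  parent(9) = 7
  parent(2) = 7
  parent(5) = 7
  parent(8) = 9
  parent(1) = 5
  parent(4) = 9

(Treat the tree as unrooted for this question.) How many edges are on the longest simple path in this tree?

Starting from 6, a farthest node is 3 at distance 5.
One longest path: 6 – 8 – 9 – 7 – 2 – 3.
So the diameter is 5.

5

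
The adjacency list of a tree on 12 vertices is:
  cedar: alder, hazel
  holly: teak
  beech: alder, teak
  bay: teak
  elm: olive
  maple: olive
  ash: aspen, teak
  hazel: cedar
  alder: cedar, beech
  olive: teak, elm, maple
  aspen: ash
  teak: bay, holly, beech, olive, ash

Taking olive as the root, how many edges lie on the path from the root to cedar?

4

Climbing from cedar to the root: cedar → alder → beech → teak → olive. That's 4 steps.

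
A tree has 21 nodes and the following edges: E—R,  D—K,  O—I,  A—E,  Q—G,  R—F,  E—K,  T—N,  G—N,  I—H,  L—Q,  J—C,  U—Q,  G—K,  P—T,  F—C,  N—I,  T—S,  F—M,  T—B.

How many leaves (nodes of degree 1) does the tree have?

Exactly 11 nodes have a single neighbour: A, B, D, H, J, L, M, O, P, S, U.

11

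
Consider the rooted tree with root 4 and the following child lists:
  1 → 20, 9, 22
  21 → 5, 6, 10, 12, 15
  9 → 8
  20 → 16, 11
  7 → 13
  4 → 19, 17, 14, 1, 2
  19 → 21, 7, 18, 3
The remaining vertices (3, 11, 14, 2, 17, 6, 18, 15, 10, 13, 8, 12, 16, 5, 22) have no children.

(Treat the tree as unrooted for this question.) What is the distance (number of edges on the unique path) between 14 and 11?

4

The path is 14–4–1–20–11, which has 4 edges.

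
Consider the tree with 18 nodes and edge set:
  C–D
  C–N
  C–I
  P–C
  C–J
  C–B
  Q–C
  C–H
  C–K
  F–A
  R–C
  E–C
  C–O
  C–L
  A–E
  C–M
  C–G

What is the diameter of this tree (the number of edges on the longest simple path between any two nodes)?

BFS from F reaches M last, at distance 4; BFS from M confirms no node is farther.
Path: F–A–E–C–M.

4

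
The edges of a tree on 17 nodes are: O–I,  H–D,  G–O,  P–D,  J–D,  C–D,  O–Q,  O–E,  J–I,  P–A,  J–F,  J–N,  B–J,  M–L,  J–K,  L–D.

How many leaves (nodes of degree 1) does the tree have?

11

The leaves are A, B, C, E, F, G, H, K, M, N, Q.
That is 11 leaves.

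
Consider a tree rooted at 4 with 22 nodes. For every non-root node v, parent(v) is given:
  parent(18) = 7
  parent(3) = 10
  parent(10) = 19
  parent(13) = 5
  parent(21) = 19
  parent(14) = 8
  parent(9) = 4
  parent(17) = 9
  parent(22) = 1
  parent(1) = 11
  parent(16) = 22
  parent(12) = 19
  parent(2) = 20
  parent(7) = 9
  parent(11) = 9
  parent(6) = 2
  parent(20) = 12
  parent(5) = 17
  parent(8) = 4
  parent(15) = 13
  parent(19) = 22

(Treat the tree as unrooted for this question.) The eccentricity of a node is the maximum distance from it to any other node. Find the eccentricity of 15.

12

The node farthest from 15 is 6, via 15-13-5-17-9-11-1-22-19-12-20-2-6 — 12 edges.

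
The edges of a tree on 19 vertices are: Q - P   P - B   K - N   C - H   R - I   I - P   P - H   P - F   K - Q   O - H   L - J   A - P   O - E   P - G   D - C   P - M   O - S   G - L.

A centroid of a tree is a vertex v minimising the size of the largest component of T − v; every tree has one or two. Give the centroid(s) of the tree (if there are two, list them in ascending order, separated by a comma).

Delete P: the remaining components have sizes 6, 3, 3, 2, 1, 1, 1, 1. Max 6 ≤ 9, so P is a centroid.
Every other node leaves some component of size > 9, so the centroid is unique.

P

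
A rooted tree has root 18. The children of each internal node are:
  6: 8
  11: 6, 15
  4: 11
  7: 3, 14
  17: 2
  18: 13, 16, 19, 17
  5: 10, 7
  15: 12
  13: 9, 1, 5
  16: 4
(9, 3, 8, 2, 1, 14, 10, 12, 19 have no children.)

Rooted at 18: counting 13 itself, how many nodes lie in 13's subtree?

13's subtree: {13, 1, 5, 9, 10, 7, 14, 3}, size 8.

8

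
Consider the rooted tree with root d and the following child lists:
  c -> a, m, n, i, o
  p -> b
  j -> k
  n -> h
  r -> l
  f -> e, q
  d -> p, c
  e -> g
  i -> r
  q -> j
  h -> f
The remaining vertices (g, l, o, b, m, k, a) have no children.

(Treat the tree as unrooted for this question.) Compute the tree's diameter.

9

BFS from k reaches b last, at distance 9; BFS from b confirms no node is farther.
Path: k - j - q - f - h - n - c - d - p - b.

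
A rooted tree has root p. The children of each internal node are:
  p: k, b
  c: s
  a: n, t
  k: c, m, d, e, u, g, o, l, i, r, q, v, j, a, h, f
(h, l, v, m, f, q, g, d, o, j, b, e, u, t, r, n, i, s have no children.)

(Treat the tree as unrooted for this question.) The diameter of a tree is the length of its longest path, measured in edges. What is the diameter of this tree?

Starting from b, a farthest node is t at distance 4.
One longest path: b–p–k–a–t.
So the diameter is 4.

4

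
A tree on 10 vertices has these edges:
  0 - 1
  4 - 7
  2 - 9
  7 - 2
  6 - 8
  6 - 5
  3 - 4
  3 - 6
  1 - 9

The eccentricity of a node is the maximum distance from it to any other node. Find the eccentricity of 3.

6

The node farthest from 3 is 0, via 3-4-7-2-9-1-0 — 6 edges.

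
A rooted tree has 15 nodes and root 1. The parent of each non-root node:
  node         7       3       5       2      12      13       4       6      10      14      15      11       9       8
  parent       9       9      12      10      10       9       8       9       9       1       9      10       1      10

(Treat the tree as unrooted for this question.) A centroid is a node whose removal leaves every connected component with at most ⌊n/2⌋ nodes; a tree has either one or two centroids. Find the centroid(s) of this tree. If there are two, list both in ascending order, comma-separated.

Delete 9: the remaining components have sizes 7, 2, 1, 1, 1, 1, 1. Max 7 ≤ 7, so 9 is a centroid.
No neighbour of 9 does as well, so 9 is the unique centroid.

9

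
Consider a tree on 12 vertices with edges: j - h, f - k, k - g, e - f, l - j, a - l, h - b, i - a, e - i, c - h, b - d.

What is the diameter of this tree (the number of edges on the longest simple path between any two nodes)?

Starting from d, a farthest node is g at distance 10.
One longest path: d – b – h – j – l – a – i – e – f – k – g.
So the diameter is 10.

10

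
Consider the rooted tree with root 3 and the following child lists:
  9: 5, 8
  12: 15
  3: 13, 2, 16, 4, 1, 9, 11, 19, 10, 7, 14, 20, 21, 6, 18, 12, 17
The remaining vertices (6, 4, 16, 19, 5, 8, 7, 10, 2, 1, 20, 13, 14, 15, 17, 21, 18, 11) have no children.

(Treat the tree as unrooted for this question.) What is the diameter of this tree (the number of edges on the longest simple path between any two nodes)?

A longest path is 15 – 12 – 3 – 9 – 8, with 4 edges.

4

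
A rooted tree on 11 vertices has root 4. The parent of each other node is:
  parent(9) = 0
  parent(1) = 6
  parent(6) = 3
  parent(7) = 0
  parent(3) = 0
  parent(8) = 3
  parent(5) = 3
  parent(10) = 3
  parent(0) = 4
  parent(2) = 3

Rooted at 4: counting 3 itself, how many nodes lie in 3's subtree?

The subtree rooted at 3 contains: 3, 5, 6, 2, 8, 10, 1 — 7 nodes.

7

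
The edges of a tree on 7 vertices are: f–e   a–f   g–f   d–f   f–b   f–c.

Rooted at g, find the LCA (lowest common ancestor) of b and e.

f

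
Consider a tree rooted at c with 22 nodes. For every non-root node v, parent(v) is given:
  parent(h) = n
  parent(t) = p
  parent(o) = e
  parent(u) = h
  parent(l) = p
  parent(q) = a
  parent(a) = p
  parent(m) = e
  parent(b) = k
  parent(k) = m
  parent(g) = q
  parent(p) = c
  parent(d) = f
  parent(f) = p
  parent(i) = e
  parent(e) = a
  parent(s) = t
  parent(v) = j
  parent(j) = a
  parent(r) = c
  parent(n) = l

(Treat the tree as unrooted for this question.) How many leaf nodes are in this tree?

9

Degree-1 nodes: b, d, g, i, o, r, s, u, v — 9 of them.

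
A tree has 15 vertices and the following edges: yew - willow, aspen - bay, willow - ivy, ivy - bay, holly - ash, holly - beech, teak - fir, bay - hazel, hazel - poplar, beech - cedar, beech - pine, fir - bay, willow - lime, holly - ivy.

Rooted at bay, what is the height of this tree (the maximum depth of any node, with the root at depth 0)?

The longest root-to-leaf path is bay-ivy-holly-beech-pine (4 edges).

4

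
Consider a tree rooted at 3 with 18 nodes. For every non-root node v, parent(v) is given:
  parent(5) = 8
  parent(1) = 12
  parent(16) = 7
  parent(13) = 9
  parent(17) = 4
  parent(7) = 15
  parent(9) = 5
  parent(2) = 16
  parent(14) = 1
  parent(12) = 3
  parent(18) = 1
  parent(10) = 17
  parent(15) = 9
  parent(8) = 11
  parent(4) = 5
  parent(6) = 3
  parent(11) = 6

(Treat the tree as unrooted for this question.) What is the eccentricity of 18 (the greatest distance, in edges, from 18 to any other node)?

The node farthest from 18 is 2, via 18-1-12-3-6-11-8-5-9-15-7-16-2 — 12 edges.

12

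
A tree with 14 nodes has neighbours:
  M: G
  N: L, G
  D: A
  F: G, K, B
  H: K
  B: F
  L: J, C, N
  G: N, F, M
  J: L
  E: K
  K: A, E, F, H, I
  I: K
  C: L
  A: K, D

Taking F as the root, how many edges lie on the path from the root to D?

Path from F to D: F – K – A – D, which has 3 edges.

3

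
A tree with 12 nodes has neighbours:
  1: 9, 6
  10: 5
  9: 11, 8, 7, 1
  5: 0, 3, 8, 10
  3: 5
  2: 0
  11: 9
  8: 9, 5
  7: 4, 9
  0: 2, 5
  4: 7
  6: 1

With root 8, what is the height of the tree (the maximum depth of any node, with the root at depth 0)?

The longest root-to-leaf path is 8 – 5 – 0 – 2 (3 edges).

3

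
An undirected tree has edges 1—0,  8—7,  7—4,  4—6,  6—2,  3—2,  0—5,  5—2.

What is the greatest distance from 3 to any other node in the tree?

5

A farthest node from 3 is 8.
The path 3–2–6–4–7–8 has 5 edges.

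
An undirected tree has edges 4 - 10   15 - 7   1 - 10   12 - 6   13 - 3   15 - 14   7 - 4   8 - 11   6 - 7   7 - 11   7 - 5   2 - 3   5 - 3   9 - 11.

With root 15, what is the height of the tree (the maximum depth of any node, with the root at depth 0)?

The longest root-to-leaf path is 15 – 7 – 5 – 3 – 2 (4 edges).

4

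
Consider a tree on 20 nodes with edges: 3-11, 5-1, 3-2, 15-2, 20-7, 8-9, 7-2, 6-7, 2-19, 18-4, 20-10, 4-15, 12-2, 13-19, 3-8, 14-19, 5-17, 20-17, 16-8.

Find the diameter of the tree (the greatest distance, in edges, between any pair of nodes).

8

BFS from 1 reaches 18 last, at distance 8; BFS from 18 confirms no node is farther.
Path: 1 – 5 – 17 – 20 – 7 – 2 – 15 – 4 – 18.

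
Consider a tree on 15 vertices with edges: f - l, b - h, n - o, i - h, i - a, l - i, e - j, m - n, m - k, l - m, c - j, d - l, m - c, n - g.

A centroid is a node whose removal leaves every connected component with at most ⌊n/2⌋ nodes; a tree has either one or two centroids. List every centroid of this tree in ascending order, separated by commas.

m

If m is removed the pieces have sizes 7, 3, 3, 1, all ≤ ⌊15/2⌋ = 7.
Every other node leaves some component of size > 7, so the centroid is unique.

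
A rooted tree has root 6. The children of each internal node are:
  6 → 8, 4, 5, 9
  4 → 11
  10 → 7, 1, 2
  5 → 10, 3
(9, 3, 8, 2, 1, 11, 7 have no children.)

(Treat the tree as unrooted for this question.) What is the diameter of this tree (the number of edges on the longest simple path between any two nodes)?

Starting from 11, a farthest node is 1 at distance 5.
One longest path: 11-4-6-5-10-1.
So the diameter is 5.

5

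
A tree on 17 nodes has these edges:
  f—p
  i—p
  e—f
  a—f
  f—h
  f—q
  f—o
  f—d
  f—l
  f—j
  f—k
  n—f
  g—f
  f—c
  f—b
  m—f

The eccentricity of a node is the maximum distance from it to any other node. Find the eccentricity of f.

Distances from f peak at 2, attained at i.
f–p–i

2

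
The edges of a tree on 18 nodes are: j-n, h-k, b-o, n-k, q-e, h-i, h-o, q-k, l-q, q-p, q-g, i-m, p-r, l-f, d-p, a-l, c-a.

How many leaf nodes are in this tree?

The leaves are b, c, d, e, f, g, j, m, r.
That is 9 leaves.

9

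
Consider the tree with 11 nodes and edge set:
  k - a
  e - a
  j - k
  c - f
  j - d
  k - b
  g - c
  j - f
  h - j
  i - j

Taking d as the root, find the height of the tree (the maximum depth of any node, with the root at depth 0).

4

The longest root-to-leaf path is d → j → k → a → e (4 edges).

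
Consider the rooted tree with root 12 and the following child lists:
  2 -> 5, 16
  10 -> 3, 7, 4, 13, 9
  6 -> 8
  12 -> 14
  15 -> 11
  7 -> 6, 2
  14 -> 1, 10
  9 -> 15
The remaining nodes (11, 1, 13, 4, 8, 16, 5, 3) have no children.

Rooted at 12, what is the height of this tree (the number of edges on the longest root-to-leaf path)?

The longest root-to-leaf path is 12–14–10–7–6–8 (5 edges).

5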